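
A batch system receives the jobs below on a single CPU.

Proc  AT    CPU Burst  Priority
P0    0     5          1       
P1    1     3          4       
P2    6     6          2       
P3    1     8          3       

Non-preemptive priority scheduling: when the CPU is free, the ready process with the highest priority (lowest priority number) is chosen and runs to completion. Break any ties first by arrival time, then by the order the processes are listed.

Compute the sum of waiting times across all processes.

29

Gantt: | P0 0-5 | P3 5-13 | P2 13-19 | P1 19-22 |
Completion: P0=5  P1=22  P2=19  P3=13
Waiting = turnaround − burst: P0=0, P1=18, P2=7, P3=4
Total waiting = 0 + 18 + 7 + 4 = 29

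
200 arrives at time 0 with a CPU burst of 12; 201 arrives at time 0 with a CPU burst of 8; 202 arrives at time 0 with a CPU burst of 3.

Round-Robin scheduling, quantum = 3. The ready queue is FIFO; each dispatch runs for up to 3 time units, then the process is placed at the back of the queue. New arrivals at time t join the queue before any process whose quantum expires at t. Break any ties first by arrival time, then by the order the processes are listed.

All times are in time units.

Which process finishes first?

202

Gantt: | 200 0-3 | 201 3-6 | 202 6-9 | 200 9-12 | 201 12-15 | 200 15-18 | 201 18-20 | 200 20-23 |
Completion: 200=23  201=20  202=9
Finish order: 202 → 201 → 200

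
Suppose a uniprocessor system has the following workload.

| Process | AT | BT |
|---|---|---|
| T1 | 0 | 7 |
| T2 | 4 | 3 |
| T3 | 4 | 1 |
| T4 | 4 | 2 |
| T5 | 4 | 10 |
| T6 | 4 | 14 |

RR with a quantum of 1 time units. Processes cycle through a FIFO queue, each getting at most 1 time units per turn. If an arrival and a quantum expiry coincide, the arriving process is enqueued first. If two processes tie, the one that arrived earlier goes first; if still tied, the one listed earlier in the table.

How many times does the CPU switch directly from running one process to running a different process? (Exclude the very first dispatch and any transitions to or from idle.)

Timeline: | T1 0-4 | T2 4-5 | T3 5-6 | T4 6-7 | T5 7-8 | T6 8-9 | T1 9-10 | T2 10-11 | T4 11-12 | T5 12-13 | T6 13-14 | T1 14-15 | T2 15-16 | T5 16-17 | T6 17-18 | T1 18-19 | T5 19-20 | T6 20-21 | T5 21-22 | T6 22-23 | T5 23-24 | T6 24-25 | T5 25-26 | T6 26-27 | T5 27-28 | T6 28-29 | T5 29-30 | T6 30-31 | T5 31-32 | T6 32-37 |
Completion: T1=19  T2=16  T3=6  T4=12  T5=32  T6=37
Turnaround (C−A): T1=19  T2=12  T3=2  T4=8  T5=28  T6=33

29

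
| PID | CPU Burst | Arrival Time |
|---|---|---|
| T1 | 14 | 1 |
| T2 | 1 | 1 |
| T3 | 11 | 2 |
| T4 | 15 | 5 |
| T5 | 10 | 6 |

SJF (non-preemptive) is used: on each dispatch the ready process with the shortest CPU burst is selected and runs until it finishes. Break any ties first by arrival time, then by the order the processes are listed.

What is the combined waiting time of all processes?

Gantt: | idle 0-1 | T2 1-2 | T3 2-13 | T5 13-23 | T1 23-37 | T4 37-52 |
Completion: T1=37  T2=2  T3=13  T4=52  T5=23
Turnaround (C−A): T1=36  T2=1  T3=11  T4=47  T5=17
Waiting = turnaround − burst: T1=22, T2=0, T3=0, T4=32, T5=7
Total waiting = 22 + 0 + 0 + 32 + 7 = 61

61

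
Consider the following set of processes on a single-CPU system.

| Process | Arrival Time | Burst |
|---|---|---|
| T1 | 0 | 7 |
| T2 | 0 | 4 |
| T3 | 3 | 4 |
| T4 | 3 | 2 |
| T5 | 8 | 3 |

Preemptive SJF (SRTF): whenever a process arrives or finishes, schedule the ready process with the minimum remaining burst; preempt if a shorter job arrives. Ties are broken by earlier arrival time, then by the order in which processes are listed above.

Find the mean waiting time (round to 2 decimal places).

Gantt: | T2 0-4 | T4 4-6 | T3 6-10 | T5 10-13 | T1 13-20 |
Completion: T1=20  T2=4  T3=10  T4=6  T5=13
Waiting times: T1=13, T2=0, T3=3, T4=1, T5=2
Average waiting = (13+0+3+1+2) / 5 = 19/5 = 3.80

3.80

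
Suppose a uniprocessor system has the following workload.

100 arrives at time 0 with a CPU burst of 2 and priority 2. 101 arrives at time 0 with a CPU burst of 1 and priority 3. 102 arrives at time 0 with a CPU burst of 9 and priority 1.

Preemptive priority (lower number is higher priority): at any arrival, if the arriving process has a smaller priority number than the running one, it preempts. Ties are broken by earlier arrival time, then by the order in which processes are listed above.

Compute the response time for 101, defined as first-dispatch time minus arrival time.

11

Timeline: | 102 0-9 | 100 9-11 | 101 11-12 |
Completion: 100=11  101=12  102=9
Response(101) = first start − arrival = 11 − 0 = 11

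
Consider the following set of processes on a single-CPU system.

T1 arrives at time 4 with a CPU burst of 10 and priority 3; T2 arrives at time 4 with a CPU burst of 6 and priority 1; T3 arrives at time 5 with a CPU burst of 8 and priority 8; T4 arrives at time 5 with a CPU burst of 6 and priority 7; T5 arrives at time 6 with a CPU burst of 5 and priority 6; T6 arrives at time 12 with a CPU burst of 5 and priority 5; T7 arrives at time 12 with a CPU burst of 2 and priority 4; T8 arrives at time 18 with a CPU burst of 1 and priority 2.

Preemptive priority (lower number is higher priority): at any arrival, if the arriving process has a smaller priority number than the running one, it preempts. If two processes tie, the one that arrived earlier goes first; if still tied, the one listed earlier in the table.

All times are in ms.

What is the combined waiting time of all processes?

111

Gantt: | idle 0-4 | T2 4-10 | T1 10-18 | T8 18-19 | T1 19-21 | T7 21-23 | T6 23-28 | T5 28-33 | T4 33-39 | T3 39-47 |
Completion: T1=21  T2=10  T3=47  T4=39  T5=33  T6=28  T7=23  T8=19
Waiting = turnaround − burst: T1=7, T2=0, T3=34, T4=28, T5=22, T6=11, T7=9, T8=0
Total waiting = 7 + 0 + 34 + 28 + 22 + 11 + 9 + 0 = 111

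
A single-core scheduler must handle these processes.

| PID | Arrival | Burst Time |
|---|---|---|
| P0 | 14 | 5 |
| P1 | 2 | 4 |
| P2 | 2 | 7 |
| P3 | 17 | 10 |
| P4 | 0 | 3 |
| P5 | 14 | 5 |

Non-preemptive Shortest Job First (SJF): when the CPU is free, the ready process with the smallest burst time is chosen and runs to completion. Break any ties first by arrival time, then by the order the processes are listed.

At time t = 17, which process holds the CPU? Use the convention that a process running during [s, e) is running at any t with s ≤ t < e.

Timeline: | P4 0-3 | P1 3-7 | P2 7-14 | P0 14-19 | P5 19-24 | P3 24-34 |
Completion: P0=19  P1=7  P2=14  P3=34  P4=3  P5=24

P0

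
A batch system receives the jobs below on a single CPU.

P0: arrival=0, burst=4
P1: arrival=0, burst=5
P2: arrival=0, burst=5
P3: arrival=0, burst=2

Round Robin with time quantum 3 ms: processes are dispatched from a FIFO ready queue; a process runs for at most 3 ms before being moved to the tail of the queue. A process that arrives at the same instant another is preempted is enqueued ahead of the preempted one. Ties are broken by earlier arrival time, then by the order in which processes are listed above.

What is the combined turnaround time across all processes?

53

Timeline: | P0 0-3 | P1 3-6 | P2 6-9 | P3 9-11 | P0 11-12 | P1 12-14 | P2 14-16 |
Completion: P0=12  P1=14  P2=16  P3=11
Turnaround (C−A): P0=12  P1=14  P2=16  P3=11
Turnaround = completion − arrival: P0=12, P1=14, P2=16, P3=11
Total turnaround = 12 + 14 + 16 + 11 = 53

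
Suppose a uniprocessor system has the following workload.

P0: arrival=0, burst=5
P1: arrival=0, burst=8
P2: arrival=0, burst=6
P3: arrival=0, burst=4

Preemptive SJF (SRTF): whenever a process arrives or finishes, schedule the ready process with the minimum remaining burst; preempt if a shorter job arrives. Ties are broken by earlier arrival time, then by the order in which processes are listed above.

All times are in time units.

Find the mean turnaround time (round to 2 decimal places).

12.75

Schedule: | P3 0-4 | P0 4-9 | P2 9-15 | P1 15-23 |
Completion: P0=9  P1=23  P2=15  P3=4
Turnaround times: P0=9, P1=23, P2=15, P3=4
Average turnaround = (9+23+15+4) / 4 = 51/4 = 12.75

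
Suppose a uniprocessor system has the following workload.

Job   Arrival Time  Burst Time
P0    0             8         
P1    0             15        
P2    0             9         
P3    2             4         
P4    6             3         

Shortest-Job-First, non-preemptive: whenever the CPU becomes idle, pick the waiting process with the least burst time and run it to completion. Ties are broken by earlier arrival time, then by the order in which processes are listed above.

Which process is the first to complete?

Gantt: | P0 0-8 | P4 8-11 | P3 11-15 | P2 15-24 | P1 24-39 |
Completion: P0=8  P1=39  P2=24  P3=15  P4=11
Finish order: P0 → P4 → P3 → P2 → P1

P0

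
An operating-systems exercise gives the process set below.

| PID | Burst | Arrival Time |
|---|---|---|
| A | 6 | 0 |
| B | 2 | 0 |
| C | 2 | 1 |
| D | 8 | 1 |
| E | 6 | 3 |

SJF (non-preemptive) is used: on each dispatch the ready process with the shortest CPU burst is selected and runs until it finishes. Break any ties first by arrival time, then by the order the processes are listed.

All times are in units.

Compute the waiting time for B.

Timeline: | B 0-2 | C 2-4 | A 4-10 | E 10-16 | D 16-24 |
Completion: A=10  B=2  C=4  D=24  E=16
Turnaround (C−A): A=10  B=2  C=3  D=23  E=13
Waiting(B) = turnaround − burst = 2 − 2 = 0

0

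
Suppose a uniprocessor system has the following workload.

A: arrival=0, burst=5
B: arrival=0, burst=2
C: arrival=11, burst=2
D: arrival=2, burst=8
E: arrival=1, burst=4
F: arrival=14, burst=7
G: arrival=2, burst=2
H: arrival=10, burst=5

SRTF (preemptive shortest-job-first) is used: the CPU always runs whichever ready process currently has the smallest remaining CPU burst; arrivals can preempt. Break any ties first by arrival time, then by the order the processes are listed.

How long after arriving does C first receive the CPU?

2

Timeline: | B 0-2 | G 2-4 | E 4-8 | A 8-13 | C 13-15 | H 15-20 | F 20-27 | D 27-35 |
Completion: A=13  B=2  C=15  D=35  E=8  F=27  G=4  H=20
Turnaround (C−A): A=13  B=2  C=4  D=33  E=7  F=13  G=2  H=10
Response(C) = first start − arrival = 13 − 11 = 2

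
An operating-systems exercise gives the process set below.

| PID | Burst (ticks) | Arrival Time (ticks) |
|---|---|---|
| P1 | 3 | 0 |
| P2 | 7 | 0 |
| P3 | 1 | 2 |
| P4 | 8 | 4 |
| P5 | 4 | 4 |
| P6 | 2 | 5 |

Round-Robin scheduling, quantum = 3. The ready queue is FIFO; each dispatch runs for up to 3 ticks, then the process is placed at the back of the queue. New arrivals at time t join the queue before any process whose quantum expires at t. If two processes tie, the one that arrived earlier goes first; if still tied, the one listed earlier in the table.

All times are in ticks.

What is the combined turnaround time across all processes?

80

Schedule: | P1 0-3 | P2 3-6 | P3 6-7 | P4 7-10 | P5 10-13 | P6 13-15 | P2 15-18 | P4 18-21 | P5 21-22 | P2 22-23 | P4 23-25 |
Completion: P1=3  P2=23  P3=7  P4=25  P5=22  P6=15
Turnaround (C−A): P1=3  P2=23  P3=5  P4=21  P5=18  P6=10
Turnaround = completion − arrival: P1=3, P2=23, P3=5, P4=21, P5=18, P6=10
Total turnaround = 3 + 23 + 5 + 21 + 18 + 10 = 80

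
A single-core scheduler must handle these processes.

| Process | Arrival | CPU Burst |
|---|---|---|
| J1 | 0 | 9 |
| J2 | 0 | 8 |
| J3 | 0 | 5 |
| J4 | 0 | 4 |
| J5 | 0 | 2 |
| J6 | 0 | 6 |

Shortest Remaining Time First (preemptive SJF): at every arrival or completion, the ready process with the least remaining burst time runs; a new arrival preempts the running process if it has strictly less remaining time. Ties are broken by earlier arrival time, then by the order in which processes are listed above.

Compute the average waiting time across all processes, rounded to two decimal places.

10.17

Timeline: | J5 0-2 | J4 2-6 | J3 6-11 | J6 11-17 | J2 17-25 | J1 25-34 |
Completion: J1=34  J2=25  J3=11  J4=6  J5=2  J6=17
Turnaround (C−A): J1=34  J2=25  J3=11  J4=6  J5=2  J6=17
Waiting times: J1=25, J2=17, J3=6, J4=2, J5=0, J6=11
Average waiting = (25+17+6+2+0+11) / 6 = 61/6 = 10.17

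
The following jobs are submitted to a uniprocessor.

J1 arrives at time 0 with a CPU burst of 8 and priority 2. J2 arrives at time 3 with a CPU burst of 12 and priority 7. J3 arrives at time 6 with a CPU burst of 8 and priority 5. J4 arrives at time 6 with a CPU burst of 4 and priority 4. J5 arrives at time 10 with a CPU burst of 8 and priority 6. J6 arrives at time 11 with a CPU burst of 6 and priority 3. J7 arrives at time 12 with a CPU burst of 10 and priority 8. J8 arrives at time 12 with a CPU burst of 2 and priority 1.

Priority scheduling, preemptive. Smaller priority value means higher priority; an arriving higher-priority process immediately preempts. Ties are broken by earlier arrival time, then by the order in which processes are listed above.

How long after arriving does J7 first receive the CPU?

Timeline: | J1 0-8 | J4 8-11 | J6 11-12 | J8 12-14 | J6 14-19 | J4 19-20 | J3 20-28 | J5 28-36 | J2 36-48 | J7 48-58 |
Completion: J1=8  J2=48  J3=28  J4=20  J5=36  J6=19  J7=58  J8=14
Turnaround (C−A): J1=8  J2=45  J3=22  J4=14  J5=26  J6=8  J7=46  J8=2
Response(J7) = first start − arrival = 48 − 12 = 36

36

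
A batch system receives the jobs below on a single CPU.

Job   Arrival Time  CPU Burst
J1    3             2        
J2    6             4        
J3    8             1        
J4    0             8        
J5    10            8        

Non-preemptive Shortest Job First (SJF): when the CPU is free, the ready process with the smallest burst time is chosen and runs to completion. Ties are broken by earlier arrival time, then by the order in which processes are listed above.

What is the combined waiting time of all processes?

16

Schedule: | J4 0-8 | J3 8-9 | J1 9-11 | J2 11-15 | J5 15-23 |
Completion: J1=11  J2=15  J3=9  J4=8  J5=23
Turnaround (C−A): J1=8  J2=9  J3=1  J4=8  J5=13
Waiting = turnaround − burst: J1=6, J2=5, J3=0, J4=0, J5=5
Total waiting = 6 + 5 + 0 + 0 + 5 = 16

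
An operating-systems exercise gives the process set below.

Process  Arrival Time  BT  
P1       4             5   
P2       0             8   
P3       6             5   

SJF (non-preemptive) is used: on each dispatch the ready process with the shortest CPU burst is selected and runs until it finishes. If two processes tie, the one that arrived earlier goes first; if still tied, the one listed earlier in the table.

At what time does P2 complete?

8

Timeline: | P2 0-8 | P1 8-13 | P3 13-18 |
Completion: P1=13  P2=8  P3=18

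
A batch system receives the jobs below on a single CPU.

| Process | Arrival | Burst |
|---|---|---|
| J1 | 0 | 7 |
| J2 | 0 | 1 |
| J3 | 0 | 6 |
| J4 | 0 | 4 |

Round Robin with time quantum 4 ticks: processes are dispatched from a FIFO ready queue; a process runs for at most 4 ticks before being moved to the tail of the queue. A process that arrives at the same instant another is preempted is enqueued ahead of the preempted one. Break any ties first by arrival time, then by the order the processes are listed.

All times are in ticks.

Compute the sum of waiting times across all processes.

Timeline: | J1 0-4 | J2 4-5 | J3 5-9 | J4 9-13 | J1 13-16 | J3 16-18 |
Completion: J1=16  J2=5  J3=18  J4=13
Waiting = turnaround − burst: J1=9, J2=4, J3=12, J4=9
Total waiting = 9 + 4 + 12 + 9 = 34

34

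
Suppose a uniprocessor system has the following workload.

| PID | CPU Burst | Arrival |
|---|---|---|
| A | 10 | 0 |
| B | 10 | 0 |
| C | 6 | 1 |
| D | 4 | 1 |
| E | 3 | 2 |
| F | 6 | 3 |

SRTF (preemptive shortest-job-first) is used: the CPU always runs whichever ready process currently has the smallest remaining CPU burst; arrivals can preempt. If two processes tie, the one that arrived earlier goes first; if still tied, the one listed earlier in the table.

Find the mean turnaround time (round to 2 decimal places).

18.00

Schedule: | A 0-1 | D 1-5 | E 5-8 | C 8-14 | F 14-20 | A 20-29 | B 29-39 |
Completion: A=29  B=39  C=14  D=5  E=8  F=20
Turnaround times: A=29, B=39, C=13, D=4, E=6, F=17
Average turnaround = (29+39+13+4+6+17) / 6 = 108/6 = 18.00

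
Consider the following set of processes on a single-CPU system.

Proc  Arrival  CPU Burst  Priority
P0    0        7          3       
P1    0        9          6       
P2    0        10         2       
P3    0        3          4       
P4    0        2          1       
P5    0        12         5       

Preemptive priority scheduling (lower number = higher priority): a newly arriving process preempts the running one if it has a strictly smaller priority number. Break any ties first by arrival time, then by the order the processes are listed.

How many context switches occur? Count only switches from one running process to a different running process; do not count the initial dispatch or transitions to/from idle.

Schedule: | P4 0-2 | P2 2-12 | P0 12-19 | P3 19-22 | P5 22-34 | P1 34-43 |
Completion: P0=19  P1=43  P2=12  P3=22  P4=2  P5=34
Turnaround (C−A): P0=19  P1=43  P2=12  P3=22  P4=2  P5=34

5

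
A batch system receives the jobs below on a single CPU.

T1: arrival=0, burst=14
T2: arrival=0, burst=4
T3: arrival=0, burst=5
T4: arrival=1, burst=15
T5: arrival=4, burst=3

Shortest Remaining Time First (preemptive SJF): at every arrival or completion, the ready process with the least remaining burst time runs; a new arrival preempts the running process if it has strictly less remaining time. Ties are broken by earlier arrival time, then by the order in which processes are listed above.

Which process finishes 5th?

Gantt: | T2 0-4 | T5 4-7 | T3 7-12 | T1 12-26 | T4 26-41 |
Completion: T1=26  T2=4  T3=12  T4=41  T5=7
Turnaround (C−A): T1=26  T2=4  T3=12  T4=40  T5=3
Finish order: T2 → T5 → T3 → T1 → T4

T4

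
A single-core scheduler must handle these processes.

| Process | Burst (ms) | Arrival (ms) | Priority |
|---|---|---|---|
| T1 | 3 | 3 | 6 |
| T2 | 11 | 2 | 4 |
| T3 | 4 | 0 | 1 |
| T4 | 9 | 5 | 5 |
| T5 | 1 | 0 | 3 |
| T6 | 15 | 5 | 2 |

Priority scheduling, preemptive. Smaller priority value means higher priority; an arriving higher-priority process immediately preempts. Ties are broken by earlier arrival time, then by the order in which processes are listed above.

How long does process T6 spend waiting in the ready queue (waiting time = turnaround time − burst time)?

0

Schedule: | T3 0-4 | T5 4-5 | T6 5-20 | T2 20-31 | T4 31-40 | T1 40-43 |
Completion: T1=43  T2=31  T3=4  T4=40  T5=5  T6=20
Waiting(T6) = turnaround − burst = 15 − 15 = 0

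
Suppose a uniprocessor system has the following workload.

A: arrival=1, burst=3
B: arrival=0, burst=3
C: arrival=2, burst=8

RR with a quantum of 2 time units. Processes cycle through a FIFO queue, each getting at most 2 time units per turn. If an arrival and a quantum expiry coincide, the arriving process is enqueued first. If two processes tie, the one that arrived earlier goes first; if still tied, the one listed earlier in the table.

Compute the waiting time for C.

4

Timeline: | B 0-2 | A 2-4 | C 4-6 | B 6-7 | A 7-8 | C 8-14 |
Completion: A=8  B=7  C=14
Turnaround (C−A): A=7  B=7  C=12
Waiting(C) = turnaround − burst = 12 − 8 = 4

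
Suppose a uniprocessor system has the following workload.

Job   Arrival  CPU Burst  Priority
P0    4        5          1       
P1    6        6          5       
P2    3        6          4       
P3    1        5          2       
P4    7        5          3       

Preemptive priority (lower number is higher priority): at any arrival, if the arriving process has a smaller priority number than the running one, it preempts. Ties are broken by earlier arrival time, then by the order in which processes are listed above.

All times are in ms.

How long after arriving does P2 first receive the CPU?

13

Gantt: | idle 0-1 | P3 1-4 | P0 4-9 | P3 9-11 | P4 11-16 | P2 16-22 | P1 22-28 |
Completion: P0=9  P1=28  P2=22  P3=11  P4=16
Response(P2) = first start − arrival = 16 − 3 = 13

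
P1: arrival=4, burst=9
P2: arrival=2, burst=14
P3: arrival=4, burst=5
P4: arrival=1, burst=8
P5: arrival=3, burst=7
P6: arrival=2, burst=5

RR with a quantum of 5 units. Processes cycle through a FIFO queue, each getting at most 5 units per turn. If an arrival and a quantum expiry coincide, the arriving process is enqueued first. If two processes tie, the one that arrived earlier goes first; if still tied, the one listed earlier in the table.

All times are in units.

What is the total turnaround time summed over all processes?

200

Timeline: | idle 0-1 | P4 1-6 | P2 6-11 | P6 11-16 | P5 16-21 | P1 21-26 | P3 26-31 | P4 31-34 | P2 34-39 | P5 39-41 | P1 41-45 | P2 45-49 |
Completion: P1=45  P2=49  P3=31  P4=34  P5=41  P6=16
Turnaround (C−A): P1=41  P2=47  P3=27  P4=33  P5=38  P6=14
Turnaround = completion − arrival: P1=41, P2=47, P3=27, P4=33, P5=38, P6=14
Total turnaround = 41 + 47 + 27 + 33 + 38 + 14 = 200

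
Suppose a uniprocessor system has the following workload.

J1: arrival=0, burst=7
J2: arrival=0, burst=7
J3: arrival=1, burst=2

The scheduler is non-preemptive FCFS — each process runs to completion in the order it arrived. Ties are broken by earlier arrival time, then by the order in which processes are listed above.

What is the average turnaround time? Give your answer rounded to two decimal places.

Timeline: | J1 0-7 | J2 7-14 | J3 14-16 |
Completion: J1=7  J2=14  J3=16
Turnaround (C−A): J1=7  J2=14  J3=15
Turnaround times: J1=7, J2=14, J3=15
Average turnaround = (7+14+15) / 3 = 36/3 = 12.00

12.00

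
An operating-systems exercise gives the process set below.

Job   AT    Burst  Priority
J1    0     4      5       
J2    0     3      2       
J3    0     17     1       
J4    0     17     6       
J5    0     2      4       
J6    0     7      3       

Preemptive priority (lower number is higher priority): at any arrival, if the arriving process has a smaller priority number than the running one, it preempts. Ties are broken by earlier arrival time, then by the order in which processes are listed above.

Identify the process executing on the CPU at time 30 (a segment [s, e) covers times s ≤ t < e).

J1

Schedule: | J3 0-17 | J2 17-20 | J6 20-27 | J5 27-29 | J1 29-33 | J4 33-50 |
Completion: J1=33  J2=20  J3=17  J4=50  J5=29  J6=27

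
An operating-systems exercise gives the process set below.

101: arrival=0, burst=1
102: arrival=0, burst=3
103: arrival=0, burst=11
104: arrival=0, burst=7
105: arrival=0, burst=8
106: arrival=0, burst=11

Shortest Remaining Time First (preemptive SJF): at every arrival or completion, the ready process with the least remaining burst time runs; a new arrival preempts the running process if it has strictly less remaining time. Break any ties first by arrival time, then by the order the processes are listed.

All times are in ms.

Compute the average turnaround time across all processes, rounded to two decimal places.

Timeline: | 101 0-1 | 102 1-4 | 104 4-11 | 105 11-19 | 103 19-30 | 106 30-41 |
Completion: 101=1  102=4  103=30  104=11  105=19  106=41
Turnaround (C−A): 101=1  102=4  103=30  104=11  105=19  106=41
Turnaround times: 101=1, 102=4, 103=30, 104=11, 105=19, 106=41
Average turnaround = (1+4+30+11+19+41) / 6 = 106/6 = 17.67

17.67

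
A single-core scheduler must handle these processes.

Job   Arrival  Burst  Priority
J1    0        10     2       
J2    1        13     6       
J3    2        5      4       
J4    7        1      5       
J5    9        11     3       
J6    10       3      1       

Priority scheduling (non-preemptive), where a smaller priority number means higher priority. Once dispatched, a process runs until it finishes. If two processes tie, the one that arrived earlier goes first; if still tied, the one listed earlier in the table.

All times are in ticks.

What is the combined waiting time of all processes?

77

Gantt: | J1 0-10 | J6 10-13 | J5 13-24 | J3 24-29 | J4 29-30 | J2 30-43 |
Completion: J1=10  J2=43  J3=29  J4=30  J5=24  J6=13
Turnaround (C−A): J1=10  J2=42  J3=27  J4=23  J5=15  J6=3
Waiting = turnaround − burst: J1=0, J2=29, J3=22, J4=22, J5=4, J6=0
Total waiting = 0 + 29 + 22 + 22 + 4 + 0 = 77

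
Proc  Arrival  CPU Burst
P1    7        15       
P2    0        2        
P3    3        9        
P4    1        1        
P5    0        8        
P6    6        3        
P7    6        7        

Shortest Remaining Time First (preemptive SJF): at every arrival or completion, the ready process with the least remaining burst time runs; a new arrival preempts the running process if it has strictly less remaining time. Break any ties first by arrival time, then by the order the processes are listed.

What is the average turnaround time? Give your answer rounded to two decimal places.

Schedule: | P2 0-2 | P4 2-3 | P5 3-6 | P6 6-9 | P5 9-14 | P7 14-21 | P3 21-30 | P1 30-45 |
Completion: P1=45  P2=2  P3=30  P4=3  P5=14  P6=9  P7=21
Turnaround times: P1=38, P2=2, P3=27, P4=2, P5=14, P6=3, P7=15
Average turnaround = (38+2+27+2+14+3+15) / 7 = 101/7 = 14.43

14.43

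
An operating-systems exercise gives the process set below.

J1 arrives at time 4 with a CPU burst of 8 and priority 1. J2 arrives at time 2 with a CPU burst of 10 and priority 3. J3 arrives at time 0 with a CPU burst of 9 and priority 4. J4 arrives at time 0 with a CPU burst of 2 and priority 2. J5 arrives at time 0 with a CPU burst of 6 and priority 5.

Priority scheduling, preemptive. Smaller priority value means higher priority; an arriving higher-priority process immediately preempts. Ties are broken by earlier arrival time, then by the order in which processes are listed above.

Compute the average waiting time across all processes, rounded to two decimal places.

Timeline: | J4 0-2 | J2 2-4 | J1 4-12 | J2 12-20 | J3 20-29 | J5 29-35 |
Completion: J1=12  J2=20  J3=29  J4=2  J5=35
Turnaround (C−A): J1=8  J2=18  J3=29  J4=2  J5=35
Waiting times: J1=0, J2=8, J3=20, J4=0, J5=29
Average waiting = (0+8+20+0+29) / 5 = 57/5 = 11.40

11.40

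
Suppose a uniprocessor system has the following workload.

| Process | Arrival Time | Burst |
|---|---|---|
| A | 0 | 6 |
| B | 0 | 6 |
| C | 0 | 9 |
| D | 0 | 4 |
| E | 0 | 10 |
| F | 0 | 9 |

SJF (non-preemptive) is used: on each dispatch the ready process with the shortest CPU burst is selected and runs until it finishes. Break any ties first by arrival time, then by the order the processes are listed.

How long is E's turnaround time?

44

Schedule: | D 0-4 | A 4-10 | B 10-16 | C 16-25 | F 25-34 | E 34-44 |
Completion: A=10  B=16  C=25  D=4  E=44  F=34
Turnaround(E) = completion − arrival = 44 − 0 = 44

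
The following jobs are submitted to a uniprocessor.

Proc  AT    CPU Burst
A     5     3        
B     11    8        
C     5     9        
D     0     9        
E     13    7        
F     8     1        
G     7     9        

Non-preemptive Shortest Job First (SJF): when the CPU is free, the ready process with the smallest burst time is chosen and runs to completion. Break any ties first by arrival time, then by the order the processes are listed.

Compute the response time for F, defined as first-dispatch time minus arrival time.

Gantt: | D 0-9 | F 9-10 | A 10-13 | E 13-20 | B 20-28 | C 28-37 | G 37-46 |
Completion: A=13  B=28  C=37  D=9  E=20  F=10  G=46
Turnaround (C−A): A=8  B=17  C=32  D=9  E=7  F=2  G=39
Response(F) = first start − arrival = 9 − 8 = 1

1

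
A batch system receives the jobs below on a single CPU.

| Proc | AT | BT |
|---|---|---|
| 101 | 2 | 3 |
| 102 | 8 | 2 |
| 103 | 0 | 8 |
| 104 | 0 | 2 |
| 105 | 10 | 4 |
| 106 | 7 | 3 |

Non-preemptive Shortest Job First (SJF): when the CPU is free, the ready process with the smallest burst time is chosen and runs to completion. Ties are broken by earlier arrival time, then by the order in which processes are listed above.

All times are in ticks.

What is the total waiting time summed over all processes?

Schedule: | 104 0-2 | 101 2-5 | 103 5-13 | 102 13-15 | 106 15-18 | 105 18-22 |
Completion: 101=5  102=15  103=13  104=2  105=22  106=18
Turnaround (C−A): 101=3  102=7  103=13  104=2  105=12  106=11
Waiting = turnaround − burst: 101=0, 102=5, 103=5, 104=0, 105=8, 106=8
Total waiting = 0 + 5 + 5 + 0 + 8 + 8 = 26

26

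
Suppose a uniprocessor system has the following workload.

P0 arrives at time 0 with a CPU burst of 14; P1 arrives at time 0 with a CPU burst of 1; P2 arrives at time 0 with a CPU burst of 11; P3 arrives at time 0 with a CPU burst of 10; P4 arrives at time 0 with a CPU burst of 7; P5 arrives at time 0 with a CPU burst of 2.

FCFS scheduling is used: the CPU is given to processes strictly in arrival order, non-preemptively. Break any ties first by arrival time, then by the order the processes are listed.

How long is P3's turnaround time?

Schedule: | P0 0-14 | P1 14-15 | P2 15-26 | P3 26-36 | P4 36-43 | P5 43-45 |
Completion: P0=14  P1=15  P2=26  P3=36  P4=43  P5=45
Turnaround (C−A): P0=14  P1=15  P2=26  P3=36  P4=43  P5=45
Turnaround(P3) = completion − arrival = 36 − 0 = 36

36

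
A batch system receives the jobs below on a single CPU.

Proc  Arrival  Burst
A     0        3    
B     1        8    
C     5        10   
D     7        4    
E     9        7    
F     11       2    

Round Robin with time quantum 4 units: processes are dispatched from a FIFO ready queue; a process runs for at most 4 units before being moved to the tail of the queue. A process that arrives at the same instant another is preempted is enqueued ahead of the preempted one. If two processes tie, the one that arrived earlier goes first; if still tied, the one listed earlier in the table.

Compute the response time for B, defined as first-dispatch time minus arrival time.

2

Schedule: | A 0-3 | B 3-7 | C 7-11 | D 11-15 | B 15-19 | E 19-23 | F 23-25 | C 25-29 | E 29-32 | C 32-34 |
Completion: A=3  B=19  C=34  D=15  E=32  F=25
Response(B) = first start − arrival = 3 − 1 = 2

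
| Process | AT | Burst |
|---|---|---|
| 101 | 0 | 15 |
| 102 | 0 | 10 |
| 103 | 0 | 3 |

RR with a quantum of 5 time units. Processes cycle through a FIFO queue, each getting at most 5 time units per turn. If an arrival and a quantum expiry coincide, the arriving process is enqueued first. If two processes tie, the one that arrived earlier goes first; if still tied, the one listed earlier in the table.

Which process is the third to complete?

Schedule: | 101 0-5 | 102 5-10 | 103 10-13 | 101 13-18 | 102 18-23 | 101 23-28 |
Completion: 101=28  102=23  103=13
Finish order: 103 → 102 → 101

101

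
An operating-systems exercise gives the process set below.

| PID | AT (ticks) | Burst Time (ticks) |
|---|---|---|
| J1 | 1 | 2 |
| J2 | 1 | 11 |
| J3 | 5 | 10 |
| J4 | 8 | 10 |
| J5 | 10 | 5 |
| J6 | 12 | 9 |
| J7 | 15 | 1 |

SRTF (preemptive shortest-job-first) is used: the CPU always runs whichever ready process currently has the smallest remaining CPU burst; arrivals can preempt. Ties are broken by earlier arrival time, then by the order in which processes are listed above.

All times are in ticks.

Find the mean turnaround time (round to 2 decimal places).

16.86

Schedule: | idle 0-1 | J1 1-3 | J2 3-14 | J5 14-15 | J7 15-16 | J5 16-20 | J6 20-29 | J3 29-39 | J4 39-49 |
Completion: J1=3  J2=14  J3=39  J4=49  J5=20  J6=29  J7=16
Turnaround times: J1=2, J2=13, J3=34, J4=41, J5=10, J6=17, J7=1
Average turnaround = (2+13+34+41+10+17+1) / 7 = 118/7 = 16.86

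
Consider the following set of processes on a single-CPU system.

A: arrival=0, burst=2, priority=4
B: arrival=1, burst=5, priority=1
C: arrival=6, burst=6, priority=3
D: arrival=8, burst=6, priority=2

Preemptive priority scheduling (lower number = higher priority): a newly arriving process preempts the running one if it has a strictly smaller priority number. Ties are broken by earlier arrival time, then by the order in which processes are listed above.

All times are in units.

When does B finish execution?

6

Schedule: | A 0-1 | B 1-6 | C 6-8 | D 8-14 | C 14-18 | A 18-19 |
Completion: A=19  B=6  C=18  D=14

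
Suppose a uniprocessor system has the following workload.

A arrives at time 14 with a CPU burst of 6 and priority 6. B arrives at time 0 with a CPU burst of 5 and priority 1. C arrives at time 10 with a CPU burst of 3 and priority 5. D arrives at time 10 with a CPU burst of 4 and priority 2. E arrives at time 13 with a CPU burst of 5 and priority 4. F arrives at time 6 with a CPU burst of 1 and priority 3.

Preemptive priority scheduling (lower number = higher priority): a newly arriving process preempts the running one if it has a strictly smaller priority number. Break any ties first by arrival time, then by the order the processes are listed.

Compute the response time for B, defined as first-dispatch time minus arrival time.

0

Schedule: | B 0-5 | idle 5-6 | F 6-7 | idle 7-10 | D 10-14 | E 14-19 | C 19-22 | A 22-28 |
Completion: A=28  B=5  C=22  D=14  E=19  F=7
Response(B) = first start − arrival = 0 − 0 = 0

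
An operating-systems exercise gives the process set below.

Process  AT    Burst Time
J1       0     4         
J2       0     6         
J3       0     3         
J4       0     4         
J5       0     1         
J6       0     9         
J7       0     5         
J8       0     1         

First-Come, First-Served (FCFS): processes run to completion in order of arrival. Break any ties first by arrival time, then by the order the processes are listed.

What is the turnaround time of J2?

10

Schedule: | J1 0-4 | J2 4-10 | J3 10-13 | J4 13-17 | J5 17-18 | J6 18-27 | J7 27-32 | J8 32-33 |
Completion: J1=4  J2=10  J3=13  J4=17  J5=18  J6=27  J7=32  J8=33
Turnaround (C−A): J1=4  J2=10  J3=13  J4=17  J5=18  J6=27  J7=32  J8=33
Turnaround(J2) = completion − arrival = 10 − 0 = 10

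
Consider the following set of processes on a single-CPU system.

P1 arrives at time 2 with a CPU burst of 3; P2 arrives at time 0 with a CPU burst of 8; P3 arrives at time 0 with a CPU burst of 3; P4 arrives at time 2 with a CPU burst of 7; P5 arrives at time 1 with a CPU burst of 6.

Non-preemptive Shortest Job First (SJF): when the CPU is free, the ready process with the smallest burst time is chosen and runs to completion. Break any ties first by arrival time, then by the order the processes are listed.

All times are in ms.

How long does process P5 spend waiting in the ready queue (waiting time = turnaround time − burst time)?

5

Timeline: | P3 0-3 | P1 3-6 | P5 6-12 | P4 12-19 | P2 19-27 |
Completion: P1=6  P2=27  P3=3  P4=19  P5=12
Turnaround (C−A): P1=4  P2=27  P3=3  P4=17  P5=11
Waiting(P5) = turnaround − burst = 11 − 6 = 5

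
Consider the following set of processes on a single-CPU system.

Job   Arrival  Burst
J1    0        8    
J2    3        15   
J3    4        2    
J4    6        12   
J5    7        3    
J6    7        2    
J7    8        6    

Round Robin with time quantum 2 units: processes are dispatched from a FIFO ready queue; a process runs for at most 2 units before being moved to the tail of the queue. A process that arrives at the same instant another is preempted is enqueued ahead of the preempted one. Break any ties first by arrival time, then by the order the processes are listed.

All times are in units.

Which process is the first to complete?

Timeline: | J1 0-4 | J2 4-6 | J3 6-8 | J1 8-10 | J4 10-12 | J2 12-14 | J5 14-16 | J6 16-18 | J7 18-20 | J1 20-22 | J4 22-24 | J2 24-26 | J5 26-27 | J7 27-29 | J4 29-31 | J2 31-33 | J7 33-35 | J4 35-37 | J2 37-39 | J4 39-41 | J2 41-43 | J4 43-45 | J2 45-48 |
Completion: J1=22  J2=48  J3=8  J4=45  J5=27  J6=18  J7=35
Finish order: J3 → J6 → J1 → J5 → J7 → J4 → J2

J3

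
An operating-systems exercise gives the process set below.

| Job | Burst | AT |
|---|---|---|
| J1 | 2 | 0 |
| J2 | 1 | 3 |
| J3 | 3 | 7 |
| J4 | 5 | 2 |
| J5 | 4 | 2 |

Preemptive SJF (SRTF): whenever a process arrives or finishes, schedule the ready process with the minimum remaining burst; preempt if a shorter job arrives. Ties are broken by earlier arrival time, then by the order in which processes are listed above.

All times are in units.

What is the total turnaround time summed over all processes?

Gantt: | J1 0-2 | J5 2-3 | J2 3-4 | J5 4-7 | J3 7-10 | J4 10-15 |
Completion: J1=2  J2=4  J3=10  J4=15  J5=7
Turnaround (C−A): J1=2  J2=1  J3=3  J4=13  J5=5
Turnaround = completion − arrival: J1=2, J2=1, J3=3, J4=13, J5=5
Total turnaround = 2 + 1 + 3 + 13 + 5 = 24

24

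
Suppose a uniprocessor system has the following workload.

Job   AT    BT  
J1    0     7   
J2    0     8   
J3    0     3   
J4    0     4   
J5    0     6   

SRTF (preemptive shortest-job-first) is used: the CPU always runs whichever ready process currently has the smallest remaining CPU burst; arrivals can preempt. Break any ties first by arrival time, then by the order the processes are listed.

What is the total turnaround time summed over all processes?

71

Gantt: | J3 0-3 | J4 3-7 | J5 7-13 | J1 13-20 | J2 20-28 |
Completion: J1=20  J2=28  J3=3  J4=7  J5=13
Turnaround = completion − arrival: J1=20, J2=28, J3=3, J4=7, J5=13
Total turnaround = 20 + 28 + 3 + 7 + 13 = 71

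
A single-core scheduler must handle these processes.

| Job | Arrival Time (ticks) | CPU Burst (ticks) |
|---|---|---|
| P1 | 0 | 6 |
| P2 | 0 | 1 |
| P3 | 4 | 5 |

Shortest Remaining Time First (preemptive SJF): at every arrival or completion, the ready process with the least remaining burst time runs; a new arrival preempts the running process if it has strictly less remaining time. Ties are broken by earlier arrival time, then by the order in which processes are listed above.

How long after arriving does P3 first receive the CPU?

3

Gantt: | P2 0-1 | P1 1-7 | P3 7-12 |
Completion: P1=7  P2=1  P3=12
Response(P3) = first start − arrival = 7 − 4 = 3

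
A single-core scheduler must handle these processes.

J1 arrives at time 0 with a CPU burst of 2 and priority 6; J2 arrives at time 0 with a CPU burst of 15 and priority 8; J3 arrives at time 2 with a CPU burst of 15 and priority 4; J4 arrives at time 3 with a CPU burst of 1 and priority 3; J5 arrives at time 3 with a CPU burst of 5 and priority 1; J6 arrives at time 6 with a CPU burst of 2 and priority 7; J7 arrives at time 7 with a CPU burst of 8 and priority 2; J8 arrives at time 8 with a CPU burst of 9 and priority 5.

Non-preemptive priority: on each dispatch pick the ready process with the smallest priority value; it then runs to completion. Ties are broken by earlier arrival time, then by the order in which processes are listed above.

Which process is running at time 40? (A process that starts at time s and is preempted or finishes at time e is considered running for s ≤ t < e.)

Schedule: | J1 0-2 | J3 2-17 | J5 17-22 | J7 22-30 | J4 30-31 | J8 31-40 | J6 40-42 | J2 42-57 |
Completion: J1=2  J2=57  J3=17  J4=31  J5=22  J6=42  J7=30  J8=40

J6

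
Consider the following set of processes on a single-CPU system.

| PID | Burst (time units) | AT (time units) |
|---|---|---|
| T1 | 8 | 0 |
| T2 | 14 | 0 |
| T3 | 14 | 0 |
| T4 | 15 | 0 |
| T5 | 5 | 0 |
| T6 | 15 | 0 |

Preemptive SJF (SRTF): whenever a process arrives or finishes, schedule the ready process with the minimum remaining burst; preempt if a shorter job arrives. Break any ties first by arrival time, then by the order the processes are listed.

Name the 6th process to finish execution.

Schedule: | T5 0-5 | T1 5-13 | T2 13-27 | T3 27-41 | T4 41-56 | T6 56-71 |
Completion: T1=13  T2=27  T3=41  T4=56  T5=5  T6=71
Turnaround (C−A): T1=13  T2=27  T3=41  T4=56  T5=5  T6=71
Finish order: T5 → T1 → T2 → T3 → T4 → T6

T6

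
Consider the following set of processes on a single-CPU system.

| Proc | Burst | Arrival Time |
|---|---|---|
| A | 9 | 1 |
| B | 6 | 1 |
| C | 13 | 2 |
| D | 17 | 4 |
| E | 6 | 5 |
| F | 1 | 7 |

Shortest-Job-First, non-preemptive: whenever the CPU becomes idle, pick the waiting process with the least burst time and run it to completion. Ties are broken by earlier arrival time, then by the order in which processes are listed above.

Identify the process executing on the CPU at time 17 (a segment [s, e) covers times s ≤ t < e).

Timeline: | idle 0-1 | B 1-7 | F 7-8 | E 8-14 | A 14-23 | C 23-36 | D 36-53 |
Completion: A=23  B=7  C=36  D=53  E=14  F=8

A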